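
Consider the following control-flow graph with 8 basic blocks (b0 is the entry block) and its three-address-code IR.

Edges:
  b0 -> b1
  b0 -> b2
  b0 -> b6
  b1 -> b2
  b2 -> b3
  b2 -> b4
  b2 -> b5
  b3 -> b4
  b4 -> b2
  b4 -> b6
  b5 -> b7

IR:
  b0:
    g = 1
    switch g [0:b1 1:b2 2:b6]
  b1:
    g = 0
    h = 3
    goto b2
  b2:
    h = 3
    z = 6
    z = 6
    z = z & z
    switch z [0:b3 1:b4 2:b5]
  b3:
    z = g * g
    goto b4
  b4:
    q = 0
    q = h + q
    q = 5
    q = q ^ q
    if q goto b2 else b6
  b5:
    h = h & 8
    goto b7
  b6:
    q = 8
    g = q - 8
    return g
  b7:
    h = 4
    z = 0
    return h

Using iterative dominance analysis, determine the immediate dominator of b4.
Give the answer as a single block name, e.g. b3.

idom tree: b1←b0 b2←b0 b3←b2 b4←b2 b5←b2 b6←b0 b7←b5
Dom at joins:
  b2: preds {b0,b1,b4}: {b0} ∩ {b0,b1} ∩ {b0,b2,b4} = {b0}; idom=b0
  b4: preds {b2,b3}: {b0,b2} ∩ {b0,b2,b3} = {b0,b2}; idom=b2
  b6: preds {b0,b4}: {b0} ∩ {b0,b2,b4} = {b0}; idom=b0

idom(b4) = b2

Answer: b2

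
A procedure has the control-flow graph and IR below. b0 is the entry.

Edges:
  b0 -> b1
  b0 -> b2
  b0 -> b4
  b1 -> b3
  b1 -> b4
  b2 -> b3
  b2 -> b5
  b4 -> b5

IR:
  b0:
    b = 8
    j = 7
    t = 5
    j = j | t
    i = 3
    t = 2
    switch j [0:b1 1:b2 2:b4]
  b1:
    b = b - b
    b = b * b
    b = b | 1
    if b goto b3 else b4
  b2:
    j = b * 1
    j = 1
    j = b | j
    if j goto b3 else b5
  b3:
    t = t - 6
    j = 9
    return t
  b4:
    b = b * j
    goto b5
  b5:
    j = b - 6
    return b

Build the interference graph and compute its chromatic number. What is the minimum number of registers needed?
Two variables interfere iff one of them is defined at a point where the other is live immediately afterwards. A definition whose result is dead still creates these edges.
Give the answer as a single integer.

Block summaries:
  b0: {b,i,j,t} / ∅
  b1: {b} / {b}
  b2: {j} / {b}
  b3: {j,t} / {t}
  b4: {b} / {b,j}
  b5: {j} / {b}

Liveness:
  b0: in=∅ out={b,j,t}
  b1: in={b,j,t} out={b,j,t}
  b2: in={b,t} out={b,t}
  b3: in={t} out=∅
  b4: in={b,j} out={b}
  b5: in={b} out=∅

Interference:
  b: {i,j,t}
  i: {b,j}
  j: {b,i,t}
  t: {b,j}

Colouring:
  clique {b,i,j} ⇒ need ≥ 3
  3-colouring: c0={b}  c1={j}  c2={i,t}
  χ = 3

Answer: 3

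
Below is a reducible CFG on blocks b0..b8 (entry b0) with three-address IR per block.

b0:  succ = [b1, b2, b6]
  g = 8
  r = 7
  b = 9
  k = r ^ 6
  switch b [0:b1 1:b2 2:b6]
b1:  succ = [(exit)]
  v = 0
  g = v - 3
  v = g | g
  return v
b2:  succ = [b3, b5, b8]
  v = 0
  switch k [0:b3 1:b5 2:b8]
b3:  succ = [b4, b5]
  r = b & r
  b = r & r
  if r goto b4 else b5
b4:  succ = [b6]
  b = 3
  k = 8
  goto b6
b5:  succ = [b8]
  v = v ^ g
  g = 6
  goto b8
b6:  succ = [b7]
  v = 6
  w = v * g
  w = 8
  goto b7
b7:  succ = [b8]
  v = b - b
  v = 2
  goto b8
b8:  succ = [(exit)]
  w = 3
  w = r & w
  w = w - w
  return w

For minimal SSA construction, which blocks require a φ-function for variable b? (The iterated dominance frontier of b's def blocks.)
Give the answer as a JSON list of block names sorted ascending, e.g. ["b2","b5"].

idom tree: b1←b0 b2←b0 b3←b2 b4←b3 b5←b2 b6←b0 b7←b6 b8←b0
Join-block Dom:
  b5: preds {b2,b3}: {b0,b2} ∩ {b0,b2,b3} = {b0,b2}; idom=b2
  b6: preds {b0,b4}: {b0} ∩ {b0,b2,b3,b4} = {b0}; idom=b0
  b8: preds {b2,b5,b7}: {b0,b2} ∩ {b0,b2,b5} ∩ {b0,b6,b7} = {b0}; idom=b0

Frontier:
  b5←b2: walk · to b2
  b5←b3: walk b3 to b2
  b6←b0: walk · to b0
  b6←b4: walk b4→b3→b2 to b0
  b8←b2: walk b2 to b0
  b8←b5: walk b5→b2 to b0
  b8←b7: walk b7→b6 to b0
  b0 → ∅
  b1 → ∅
  b2 → {b6,b8}
  b3 → {b5,b6}
  b4 → {b6}
  b5 → {b8}
  b6 → {b8}
  b7 → {b8}
  b8 → ∅

φ for b: defs {b0,b3,b4}
  DF⁺ = {b5,b6,b8}

Answer: ["b5", "b6", "b8"]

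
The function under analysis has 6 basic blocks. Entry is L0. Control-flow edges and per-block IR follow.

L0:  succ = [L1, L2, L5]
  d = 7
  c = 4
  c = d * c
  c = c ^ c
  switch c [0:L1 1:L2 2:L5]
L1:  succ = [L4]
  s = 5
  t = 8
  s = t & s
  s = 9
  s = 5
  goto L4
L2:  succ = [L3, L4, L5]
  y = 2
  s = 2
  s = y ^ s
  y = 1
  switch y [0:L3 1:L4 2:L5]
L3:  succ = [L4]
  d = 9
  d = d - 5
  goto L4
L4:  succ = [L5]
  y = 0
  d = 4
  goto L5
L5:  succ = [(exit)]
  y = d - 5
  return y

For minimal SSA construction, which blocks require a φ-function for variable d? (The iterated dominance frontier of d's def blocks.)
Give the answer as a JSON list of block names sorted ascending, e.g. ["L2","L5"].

Answer: ["L4", "L5"]

Analysis:
idom tree: L1←L0 L2←L0 L3←L2 L4←L0 L5←L0
Dom at joins:
  L4: preds {L1,L2,L3}: {L0,L1} ∩ {L0,L2} ∩ {L0,L2,L3} = {L0}; idom=L0
  L5: preds {L0,L2,L4}: {L0} ∩ {L0,L2} ∩ {L0,L4} = {L0}; idom=L0

Frontier:
  join L4 pred L1: L1 stop@L0
  join L4 pred L2: L2 stop@L0
  join L4 pred L3: L3→L2 stop@L0
  join L5 pred L0: · stop@L0
  join L5 pred L2: L2 stop@L0
  join L5 pred L4: L4 stop@L0
  DF(L0)=∅
  DF(L1)={L4}
  DF(L2)={L4,L5}
  DF(L3)={L4}
  DF(L4)={L5}
  DF(L5)=∅

φ for d: defs {L0,L3,L4}
  DF⁺ = {L4,L5}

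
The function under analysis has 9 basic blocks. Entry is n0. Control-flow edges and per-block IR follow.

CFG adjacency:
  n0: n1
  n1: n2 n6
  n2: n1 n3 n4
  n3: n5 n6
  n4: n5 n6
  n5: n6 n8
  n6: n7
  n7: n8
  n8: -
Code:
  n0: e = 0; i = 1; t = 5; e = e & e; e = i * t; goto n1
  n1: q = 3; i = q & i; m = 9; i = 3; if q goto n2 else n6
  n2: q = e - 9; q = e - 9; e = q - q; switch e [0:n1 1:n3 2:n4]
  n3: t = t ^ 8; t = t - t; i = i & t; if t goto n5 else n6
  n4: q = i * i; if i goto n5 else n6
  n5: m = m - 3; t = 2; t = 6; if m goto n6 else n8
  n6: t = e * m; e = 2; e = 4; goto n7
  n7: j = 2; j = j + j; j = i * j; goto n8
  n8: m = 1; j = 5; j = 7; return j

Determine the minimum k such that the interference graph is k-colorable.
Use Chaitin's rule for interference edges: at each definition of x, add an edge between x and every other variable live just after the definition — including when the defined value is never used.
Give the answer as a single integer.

Answer: 5

Working:
Block summaries:
  n0 def {e,i,t} use ∅
  n1 def {i,m,q} use {i}
  n2 def {e,q} use {e}
  n3 def {i,t} use {i,t}
  n4 def {q} use {i}
  n5 def {m,t} use {m}
  n6 def {e,t} use {e,m}
  n7 def {j} use {i}
  n8 def {j,m} use ∅

Liveness:
  n0: in=∅ out={e,i,t}
  n1: in={e,i,t} out={e,i,m,t}
  n2: in={e,i,m,t} out={e,i,m,t}
  n3: in={e,i,m,t} out={e,i,m}
  n4: in={e,i,m} out={e,i,m}
  n5: in={e,i,m} out={e,i,m}
  n6: in={e,i,m} out={i}
  n7: in={i} out=∅
  n8: in=∅ out=∅

Interfere edges:
  e↔{i,m,q,t}
  i↔{e,j,m,q,t}
  j↔{i}
  m↔{e,i,q,t}
  q↔{e,i,m,t}
  t↔{e,i,m,q}

Registers:
  clique {e,i,m,q,t} ⇒ need ≥ 5
  5-colouring: r0={i}  r1={e,j}  r2={m}  r3={q}  r4={t}
  χ = 5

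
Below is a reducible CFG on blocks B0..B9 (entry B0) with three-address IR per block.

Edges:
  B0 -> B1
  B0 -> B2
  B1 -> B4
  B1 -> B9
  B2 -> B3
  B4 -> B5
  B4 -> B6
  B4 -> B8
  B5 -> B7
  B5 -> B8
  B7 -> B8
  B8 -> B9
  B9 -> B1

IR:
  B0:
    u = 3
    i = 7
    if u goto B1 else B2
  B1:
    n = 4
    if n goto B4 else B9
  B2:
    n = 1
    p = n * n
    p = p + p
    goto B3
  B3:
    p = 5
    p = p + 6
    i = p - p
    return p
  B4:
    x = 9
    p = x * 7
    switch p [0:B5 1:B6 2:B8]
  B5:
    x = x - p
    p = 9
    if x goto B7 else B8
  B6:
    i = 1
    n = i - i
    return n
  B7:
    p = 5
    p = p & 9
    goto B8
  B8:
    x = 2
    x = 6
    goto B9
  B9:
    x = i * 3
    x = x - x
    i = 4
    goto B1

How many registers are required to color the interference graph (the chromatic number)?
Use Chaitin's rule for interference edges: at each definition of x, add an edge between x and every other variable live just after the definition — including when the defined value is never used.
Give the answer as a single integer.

Answer: 3

Analysis:
def/use:
  B0: def={i,u} ue=∅
  B1: def={n} ue=∅
  B2: def={n,p} ue=∅
  B3: def={i,p} ue=∅
  B4: def={p,x} ue=∅
  B5: def={p,x} ue={p,x}
  B6: def={i,n} ue=∅
  B7: def={p} ue=∅
  B8: def={x} ue=∅
  B9: def={i,x} ue={i}

Liveness:
  live B0: ∅→{i}
  live B1: {i}→{i}
  live B2: ∅→∅
  live B3: ∅→∅
  live B4: {i}→{i,p,x}
  live B5: {i,p,x}→{i}
  live B6: ∅→∅
  live B7: {i}→{i}
  live B8: {i}→{i}
  live B9: {i}→{i}

Interference:
  i — {n,p,u,x}
  n — {i}
  p — {i,x}
  u — {i}
  x — {i,p}

Registers:
  clique {i,p,x} ⇒ need ≥ 3
  3-colouring: c0={i}  c1={n,p,u}  c2={x}
  χ = 3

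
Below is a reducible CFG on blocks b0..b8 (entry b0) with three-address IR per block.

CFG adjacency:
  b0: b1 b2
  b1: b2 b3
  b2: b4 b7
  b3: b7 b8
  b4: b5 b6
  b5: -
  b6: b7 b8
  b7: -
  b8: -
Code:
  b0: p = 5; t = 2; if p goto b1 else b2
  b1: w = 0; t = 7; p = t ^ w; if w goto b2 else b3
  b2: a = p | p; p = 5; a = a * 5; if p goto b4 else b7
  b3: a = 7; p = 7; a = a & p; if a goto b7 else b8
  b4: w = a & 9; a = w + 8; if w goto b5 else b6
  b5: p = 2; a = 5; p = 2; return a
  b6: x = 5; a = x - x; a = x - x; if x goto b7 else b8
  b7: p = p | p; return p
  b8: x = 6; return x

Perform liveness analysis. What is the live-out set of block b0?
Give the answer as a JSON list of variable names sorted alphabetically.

Block summaries:
  b0: {p,t} / ∅
  b1: {p,t,w} / ∅
  b2: {a,p} / {p}
  b3: {a,p} / ∅
  b4: {a,w} / {a}
  b5: {a,p} / ∅
  b6: {a,x} / ∅
  b7: {p} / {p}
  b8: {x} / ∅

Live sets:
  live b0: ∅→{p}
  live b1: ∅→{p}
  live b2: {p}→{a,p}
  live b3: ∅→{p}
  live b4: {a,p}→{p}
  live b5: ∅→∅
  live b6: {p}→{p}
  live b7: {p}→∅
  live b8: ∅→∅

live-out(b0) = ["p"]

Answer: ["p"]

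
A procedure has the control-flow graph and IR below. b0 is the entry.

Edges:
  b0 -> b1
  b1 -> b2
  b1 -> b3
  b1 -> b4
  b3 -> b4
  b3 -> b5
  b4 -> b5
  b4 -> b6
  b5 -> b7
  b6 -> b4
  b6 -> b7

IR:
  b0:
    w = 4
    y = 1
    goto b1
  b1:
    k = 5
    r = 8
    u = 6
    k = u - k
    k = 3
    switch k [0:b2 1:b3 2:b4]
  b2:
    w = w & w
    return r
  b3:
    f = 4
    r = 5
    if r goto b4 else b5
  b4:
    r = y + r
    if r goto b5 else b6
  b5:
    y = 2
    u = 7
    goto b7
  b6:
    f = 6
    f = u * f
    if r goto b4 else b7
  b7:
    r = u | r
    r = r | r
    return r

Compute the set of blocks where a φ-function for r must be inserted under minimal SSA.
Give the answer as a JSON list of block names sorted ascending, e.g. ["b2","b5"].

Answer: ["b4", "b5", "b7"]

Derivation:
idom tree: b1←b0 b2←b1 b3←b1 b4←b1 b5←b1 b6←b4 b7←b1
Dom at joins:
  b4: preds {b1,b3,b6}: {b0,b1} ∩ {b0,b1,b3} ∩ {b0,b1,b4,b6} = {b0,b1}; idom=b1
  b5: preds {b3,b4}: {b0,b1,b3} ∩ {b0,b1,b4} = {b0,b1}; idom=b1
  b7: preds {b5,b6}: {b0,b1,b5} ∩ {b0,b1,b4,b6} = {b0,b1}; idom=b1

DF derivation:
  join b4 pred b1: · stop@b1
  join b4 pred b3: b3 stop@b1
  join b4 pred b6: b6→b4 stop@b1
  join b5 pred b3: b3 stop@b1
  join b5 pred b4: b4 stop@b1
  join b7 pred b5: b5 stop@b1
  join b7 pred b6: b6→b4 stop@b1
  b0 → ∅
  b1 → ∅
  b2 → ∅
  b3 → {b4,b5}
  b4 → {b4,b5,b7}
  b5 → {b7}
  b6 → {b4,b7}
  b7 → ∅

φ for r: defs {b1,b3,b4,b7}
  DF⁺ = {b4,b5,b7}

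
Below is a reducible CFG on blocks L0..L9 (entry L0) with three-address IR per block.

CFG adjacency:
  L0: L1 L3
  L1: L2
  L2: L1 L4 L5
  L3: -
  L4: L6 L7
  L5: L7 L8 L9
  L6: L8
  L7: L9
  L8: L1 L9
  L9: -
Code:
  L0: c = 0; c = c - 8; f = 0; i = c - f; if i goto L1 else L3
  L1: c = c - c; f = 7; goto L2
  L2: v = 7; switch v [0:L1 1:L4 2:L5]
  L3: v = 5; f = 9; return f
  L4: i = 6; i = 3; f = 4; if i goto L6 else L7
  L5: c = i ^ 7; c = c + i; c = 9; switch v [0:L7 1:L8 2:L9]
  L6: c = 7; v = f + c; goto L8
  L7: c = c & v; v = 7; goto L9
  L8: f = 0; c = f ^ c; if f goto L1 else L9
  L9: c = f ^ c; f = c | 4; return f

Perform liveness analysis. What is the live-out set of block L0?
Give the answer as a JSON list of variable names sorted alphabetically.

Answer: ["c", "i"]

Derivation:
Block summaries:
  L0 def {c,f,i} use ∅
  L1 def {c,f} use {c}
  L2 def {v} use ∅
  L3 def {f,v} use ∅
  L4 def {f,i} use ∅
  L5 def {c} use {i,v}
  L6 def {c,v} use {f}
  L7 def {c,v} use {c,v}
  L8 def {c,f} use {c}
  L9 def {c,f} use {c,f}

Liveness:
  live L0: ∅→{c,i}
  live L1: {c,i}→{c,f,i}
  live L2: {c,f,i}→{c,f,i,v}
  live L3: ∅→∅
  live L4: {c,v}→{c,f,i,v}
  live L5: {f,i,v}→{c,f,i,v}
  live L6: {f,i}→{c,i}
  live L7: {c,f,v}→{c,f}
  live L8: {c,i}→{c,f,i}
  live L9: {c,f}→∅

live-out(L0) = ["c", "i"]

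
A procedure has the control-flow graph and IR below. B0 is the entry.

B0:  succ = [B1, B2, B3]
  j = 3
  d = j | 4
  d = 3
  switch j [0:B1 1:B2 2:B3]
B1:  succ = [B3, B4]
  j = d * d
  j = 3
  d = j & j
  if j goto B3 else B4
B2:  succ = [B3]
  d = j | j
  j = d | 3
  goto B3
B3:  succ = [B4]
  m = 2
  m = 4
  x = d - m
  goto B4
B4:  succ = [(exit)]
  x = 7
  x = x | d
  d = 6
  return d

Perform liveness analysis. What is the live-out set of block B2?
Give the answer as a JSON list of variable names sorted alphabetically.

def/use:
  B0: def={d,j} ue=∅
  B1: def={d,j} ue={d}
  B2: def={d,j} ue={j}
  B3: def={m,x} ue={d}
  B4: def={d,x} ue={d}

Liveness:
  live B0: ∅→{d,j}
  live B1: {d}→{d}
  live B2: {j}→{d}
  live B3: {d}→{d}
  live B4: {d}→∅

live-out(B2) = ["d"]

Answer: ["d"]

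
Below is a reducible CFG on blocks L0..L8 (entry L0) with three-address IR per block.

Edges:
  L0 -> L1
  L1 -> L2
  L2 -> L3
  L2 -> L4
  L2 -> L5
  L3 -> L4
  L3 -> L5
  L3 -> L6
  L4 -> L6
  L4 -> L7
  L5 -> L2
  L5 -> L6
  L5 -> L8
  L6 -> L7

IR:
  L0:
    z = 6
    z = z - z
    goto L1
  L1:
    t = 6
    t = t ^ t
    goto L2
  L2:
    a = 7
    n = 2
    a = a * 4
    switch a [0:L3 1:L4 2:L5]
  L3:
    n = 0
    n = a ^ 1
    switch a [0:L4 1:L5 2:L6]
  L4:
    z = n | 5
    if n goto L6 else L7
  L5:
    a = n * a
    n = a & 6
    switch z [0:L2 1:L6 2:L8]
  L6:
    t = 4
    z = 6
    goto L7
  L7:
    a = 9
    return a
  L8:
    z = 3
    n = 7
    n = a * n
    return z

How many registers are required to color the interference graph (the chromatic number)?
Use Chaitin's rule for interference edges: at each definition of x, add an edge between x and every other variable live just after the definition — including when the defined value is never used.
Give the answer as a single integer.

Answer: 3

Analysis:
def/use:
  L0: {z} / ∅
  L1: {t} / ∅
  L2: {a,n} / ∅
  L3: {n} / {a}
  L4: {z} / {n}
  L5: {a,n} / {a,n,z}
  L6: {t,z} / ∅
  L7: {a} / ∅
  L8: {n,z} / {a}

Backward fixpoint:
  L0 li=∅ lo={z}
  L1 li={z} lo={z}
  L2 li={z} lo={a,n,z}
  L3 li={a,z} lo={a,n,z}
  L4 li={n} lo=∅
  L5 li={a,n,z} lo={a,z}
  L6 li=∅ lo=∅
  L7 li=∅ lo=∅
  L8 li={a} lo=∅

Interference:
  a: {n,z}
  n: {a,z}
  t: {z}
  z: {a,n,t}

Registers:
  lower bound: {a,n,z} mutually conflict ⇒ χ ≥ 3
  assign a→r1 n→r2 t→r1 z→r0 — no edge inside a register ⇒ χ ≤ 3
  χ = 3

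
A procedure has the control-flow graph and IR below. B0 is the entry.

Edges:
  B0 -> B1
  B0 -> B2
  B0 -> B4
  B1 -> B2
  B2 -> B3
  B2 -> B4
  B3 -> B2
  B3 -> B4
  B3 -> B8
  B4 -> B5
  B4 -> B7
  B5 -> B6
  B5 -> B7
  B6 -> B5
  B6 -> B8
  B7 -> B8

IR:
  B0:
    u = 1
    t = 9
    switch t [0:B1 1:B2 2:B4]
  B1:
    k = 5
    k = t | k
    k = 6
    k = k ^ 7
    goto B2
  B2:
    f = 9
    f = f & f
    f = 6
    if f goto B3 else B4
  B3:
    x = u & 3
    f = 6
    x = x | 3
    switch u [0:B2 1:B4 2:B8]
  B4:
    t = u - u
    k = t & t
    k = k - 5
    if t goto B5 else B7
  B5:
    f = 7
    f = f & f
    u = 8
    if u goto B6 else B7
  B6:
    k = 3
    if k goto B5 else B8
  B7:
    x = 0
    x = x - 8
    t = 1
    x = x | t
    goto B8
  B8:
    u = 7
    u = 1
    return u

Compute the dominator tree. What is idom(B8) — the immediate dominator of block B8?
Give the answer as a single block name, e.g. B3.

idom tree: B1←B0 B2←B0 B3←B2 B4←B0 B5←B4 B6←B5 B7←B4 B8←B0
Dom∩ at merges:
  B2: preds {B0,B1,B3}: {B0} ∩ {B0,B1} ∩ {B0,B2,B3} = {B0}; idom=B0
  B4: preds {B0,B2,B3}: {B0} ∩ {B0,B2} ∩ {B0,B2,B3} = {B0}; idom=B0
  B5: preds {B4,B6}: {B0,B4} ∩ {B0,B4,B5,B6} = {B0,B4}; idom=B4
  B7: preds {B4,B5}: {B0,B4} ∩ {B0,B4,B5} = {B0,B4}; idom=B4
  B8: preds {B3,B6,B7}: {B0,B2,B3} ∩ {B0,B4,B5,B6} ∩ {B0,B4,B7} = {B0}; idom=B0

idom(B8) = B0

Answer: B0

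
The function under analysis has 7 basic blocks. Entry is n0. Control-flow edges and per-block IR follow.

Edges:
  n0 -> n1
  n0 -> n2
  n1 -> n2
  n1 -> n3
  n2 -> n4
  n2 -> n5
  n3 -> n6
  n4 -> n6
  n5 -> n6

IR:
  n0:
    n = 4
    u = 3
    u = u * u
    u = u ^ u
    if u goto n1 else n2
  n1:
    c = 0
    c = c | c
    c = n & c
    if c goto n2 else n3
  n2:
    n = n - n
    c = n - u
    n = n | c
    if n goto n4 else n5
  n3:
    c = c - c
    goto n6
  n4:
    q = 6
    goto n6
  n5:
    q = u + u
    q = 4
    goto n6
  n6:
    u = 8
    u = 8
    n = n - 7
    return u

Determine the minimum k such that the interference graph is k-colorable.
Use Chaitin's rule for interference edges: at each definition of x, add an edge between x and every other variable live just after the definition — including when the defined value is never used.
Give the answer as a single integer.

Answer: 3

Working:
Block summaries:
  n0: {n,u} / ∅
  n1: {c} / {n}
  n2: {c,n} / {n,u}
  n3: {c} / {c}
  n4: {q} / ∅
  n5: {q} / {u}
  n6: {n,u} / {n}

Liveness:
  n0 li=∅ lo={n,u}
  n1 li={n,u} lo={c,n,u}
  n2 li={n,u} lo={n,u}
  n3 li={c,n} lo={n}
  n4 li={n} lo={n}
  n5 li={n,u} lo={n}
  n6 li={n} lo=∅

Interfere edges:
  c — {n,u}
  n — {c,q,u}
  q — {n}
  u — {c,n}

Chromatic number:
  {c,n,u} pairwise interfere (3-clique) ⇒ χ ≥ 3
  3-colouring: c0={n}  c1={c,q}  c2={u}
  χ = 3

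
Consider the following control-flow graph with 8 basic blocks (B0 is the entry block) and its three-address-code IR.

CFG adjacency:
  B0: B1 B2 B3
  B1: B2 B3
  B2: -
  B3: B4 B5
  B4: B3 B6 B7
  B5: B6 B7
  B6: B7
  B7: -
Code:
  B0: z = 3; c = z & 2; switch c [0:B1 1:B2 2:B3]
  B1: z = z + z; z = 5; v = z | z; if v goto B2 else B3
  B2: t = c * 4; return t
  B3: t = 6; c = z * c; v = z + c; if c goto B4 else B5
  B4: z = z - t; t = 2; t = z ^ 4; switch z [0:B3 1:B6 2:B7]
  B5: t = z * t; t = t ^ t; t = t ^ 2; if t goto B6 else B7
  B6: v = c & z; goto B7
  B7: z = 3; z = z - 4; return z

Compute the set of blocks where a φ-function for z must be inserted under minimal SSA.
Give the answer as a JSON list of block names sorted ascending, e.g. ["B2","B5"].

idom tree: B1←B0 B2←B0 B3←B0 B4←B3 B5←B3 B6←B3 B7←B3
Dom at joins:
  B2: preds {B0,B1}: {B0} ∩ {B0,B1} = {B0}; idom=B0
  B3: preds {B0,B1,B4}: {B0} ∩ {B0,B1} ∩ {B0,B3,B4} = {B0}; idom=B0
  B6: preds {B4,B5}: {B0,B3,B4} ∩ {B0,B3,B5} = {B0,B3}; idom=B3
  B7: preds {B4,B5,B6}: {B0,B3,B4} ∩ {B0,B3,B5} ∩ {B0,B3,B6} = {B0,B3}; idom=B3

Frontier:
  join B2 pred B0: · stop@B0
  join B2 pred B1: B1 stop@B0
  join B3 pred B0: · stop@B0
  join B3 pred B1: B1 stop@B0
  join B3 pred B4: B4→B3 stop@B0
  join B6 pred B4: B4 stop@B3
  join B6 pred B5: B5 stop@B3
  join B7 pred B4: B4 stop@B3
  join B7 pred B5: B5 stop@B3
  join B7 pred B6: B6 stop@B3
  DF(B0)=∅
  DF(B1)={B2,B3}
  DF(B2)=∅
  DF(B3)={B3}
  DF(B4)={B3,B6,B7}
  DF(B5)={B6,B7}
  DF(B6)={B7}
  DF(B7)=∅

φ for z: defs {B0,B1,B4,B7}
  DF⁺ = {B2,B3,B6,B7}

Answer: ["B2", "B3", "B6", "B7"]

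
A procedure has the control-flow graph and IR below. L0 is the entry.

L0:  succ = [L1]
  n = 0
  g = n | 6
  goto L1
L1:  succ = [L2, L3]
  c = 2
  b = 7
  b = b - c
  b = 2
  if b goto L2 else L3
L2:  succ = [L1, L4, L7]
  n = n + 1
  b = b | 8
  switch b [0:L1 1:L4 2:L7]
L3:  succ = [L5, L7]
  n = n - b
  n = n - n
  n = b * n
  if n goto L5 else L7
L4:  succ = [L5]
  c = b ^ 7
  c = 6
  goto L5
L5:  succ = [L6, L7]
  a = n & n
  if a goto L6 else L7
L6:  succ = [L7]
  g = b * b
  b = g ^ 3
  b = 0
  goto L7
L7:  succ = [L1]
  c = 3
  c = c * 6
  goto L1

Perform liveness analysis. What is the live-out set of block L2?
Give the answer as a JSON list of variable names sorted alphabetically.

Per-block:
  L0: def={g,n} ue=∅
  L1: def={b,c} ue=∅
  L2: def={b,n} ue={b,n}
  L3: def={n} ue={b,n}
  L4: def={c} ue={b}
  L5: def={a} ue={n}
  L6: def={b,g} ue={b}
  L7: def={c} ue=∅

Live sets:
  L0 li=∅ lo={n}
  L1 li={n} lo={b,n}
  L2 li={b,n} lo={b,n}
  L3 li={b,n} lo={b,n}
  L4 li={b,n} lo={b,n}
  L5 li={b,n} lo={b,n}
  L6 li={b,n} lo={n}
  L7 li={n} lo={n}

live-out(L2) = ["b", "n"]

Answer: ["b", "n"]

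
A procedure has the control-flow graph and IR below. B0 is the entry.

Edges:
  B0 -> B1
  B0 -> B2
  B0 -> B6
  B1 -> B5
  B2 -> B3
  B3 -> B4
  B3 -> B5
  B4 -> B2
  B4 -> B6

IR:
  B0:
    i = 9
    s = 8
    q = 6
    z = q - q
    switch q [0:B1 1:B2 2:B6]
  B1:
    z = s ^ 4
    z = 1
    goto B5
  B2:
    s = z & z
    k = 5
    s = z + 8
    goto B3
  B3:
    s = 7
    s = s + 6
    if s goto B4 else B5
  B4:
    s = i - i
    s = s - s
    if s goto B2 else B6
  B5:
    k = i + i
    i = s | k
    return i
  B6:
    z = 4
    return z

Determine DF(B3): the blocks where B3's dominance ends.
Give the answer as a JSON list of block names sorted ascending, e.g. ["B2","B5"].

idom tree: B1←B0 B2←B0 B3←B2 B4←B3 B5←B0 B6←B0
Join-block Dom:
  B2: preds {B0,B4}: {B0} ∩ {B0,B2,B3,B4} = {B0}; idom=B0
  B5: preds {B1,B3}: {B0,B1} ∩ {B0,B2,B3} = {B0}; idom=B0
  B6: preds {B0,B4}: {B0} ∩ {B0,B2,B3,B4} = {B0}; idom=B0

DF walk-up:
  join B2 pred B0: · stop@B0
  join B2 pred B4: B4→B3→B2 stop@B0
  join B5 pred B1: B1 stop@B0
  join B5 pred B3: B3→B2 stop@B0
  join B6 pred B0: · stop@B0
  join B6 pred B4: B4→B3→B2 stop@B0
  B0 → ∅
  B1 → {B5}
  B2 → {B2,B5,B6}
  B3 → {B2,B5,B6}
  B4 → {B2,B6}
  B5 → ∅
  B6 → ∅

DF(B3) = ["B2", "B5", "B6"]

Answer: ["B2", "B5", "B6"]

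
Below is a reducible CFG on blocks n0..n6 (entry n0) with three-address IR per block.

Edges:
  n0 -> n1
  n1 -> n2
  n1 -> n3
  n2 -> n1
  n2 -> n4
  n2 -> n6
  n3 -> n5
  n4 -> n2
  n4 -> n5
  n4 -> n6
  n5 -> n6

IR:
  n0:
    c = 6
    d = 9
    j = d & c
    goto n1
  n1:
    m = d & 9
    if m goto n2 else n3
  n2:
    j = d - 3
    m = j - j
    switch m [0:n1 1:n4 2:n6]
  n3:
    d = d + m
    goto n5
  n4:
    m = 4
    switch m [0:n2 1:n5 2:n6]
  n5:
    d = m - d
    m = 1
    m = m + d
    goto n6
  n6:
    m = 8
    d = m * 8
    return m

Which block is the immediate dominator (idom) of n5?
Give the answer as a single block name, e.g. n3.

idom tree: n1←n0 n2←n1 n3←n1 n4←n2 n5←n1 n6←n1
Dom∩ at merges:
  n1: preds {n0,n2}: {n0} ∩ {n0,n1,n2} = {n0}; idom=n0
  n2: preds {n1,n4}: {n0,n1} ∩ {n0,n1,n2,n4} = {n0,n1}; idom=n1
  n5: preds {n3,n4}: {n0,n1,n3} ∩ {n0,n1,n2,n4} = {n0,n1}; idom=n1
  n6: preds {n2,n4,n5}: {n0,n1,n2} ∩ {n0,n1,n2,n4} ∩ {n0,n1,n5} = {n0,n1}; idom=n1

idom(n5) = n1

Answer: n1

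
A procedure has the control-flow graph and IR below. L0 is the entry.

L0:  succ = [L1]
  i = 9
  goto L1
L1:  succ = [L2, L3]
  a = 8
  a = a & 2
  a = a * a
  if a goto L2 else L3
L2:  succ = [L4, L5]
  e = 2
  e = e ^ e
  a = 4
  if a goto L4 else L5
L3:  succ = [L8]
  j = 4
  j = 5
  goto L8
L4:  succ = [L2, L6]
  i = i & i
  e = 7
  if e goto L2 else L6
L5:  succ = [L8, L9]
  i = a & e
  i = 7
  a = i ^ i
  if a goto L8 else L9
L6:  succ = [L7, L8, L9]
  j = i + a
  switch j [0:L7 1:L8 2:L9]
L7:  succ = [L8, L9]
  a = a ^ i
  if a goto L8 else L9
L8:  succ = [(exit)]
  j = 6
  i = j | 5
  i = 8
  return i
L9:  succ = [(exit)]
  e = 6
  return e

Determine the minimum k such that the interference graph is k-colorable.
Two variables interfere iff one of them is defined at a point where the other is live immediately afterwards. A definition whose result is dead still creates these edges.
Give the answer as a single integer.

Per-block:
  L0: {i} / ∅
  L1: {a} / ∅
  L2: {a,e} / ∅
  L3: {j} / ∅
  L4: {e,i} / {i}
  L5: {a,i} / {a,e}
  L6: {j} / {a,i}
  L7: {a} / {a,i}
  L8: {i,j} / ∅
  L9: {e} / ∅

Live sets:
  L0: in=∅ out={i}
  L1: in={i} out={i}
  L2: in={i} out={a,e,i}
  L3: in=∅ out=∅
  L4: in={a,i} out={a,i}
  L5: in={a,e} out=∅
  L6: in={a,i} out={a,i}
  L7: in={a,i} out=∅
  L8: in=∅ out=∅
  L9: in=∅ out=∅

Conflict graph:
  a↔{e,i,j}
  e↔{a,i}
  i↔{a,e,j}
  j↔{a,i}

Colouring:
  lower bound: {a,e,i} mutually conflict ⇒ χ ≥ 3
  3-colouring: r0={a}  r1={i}  r2={e,j}
  χ = 3

Answer: 3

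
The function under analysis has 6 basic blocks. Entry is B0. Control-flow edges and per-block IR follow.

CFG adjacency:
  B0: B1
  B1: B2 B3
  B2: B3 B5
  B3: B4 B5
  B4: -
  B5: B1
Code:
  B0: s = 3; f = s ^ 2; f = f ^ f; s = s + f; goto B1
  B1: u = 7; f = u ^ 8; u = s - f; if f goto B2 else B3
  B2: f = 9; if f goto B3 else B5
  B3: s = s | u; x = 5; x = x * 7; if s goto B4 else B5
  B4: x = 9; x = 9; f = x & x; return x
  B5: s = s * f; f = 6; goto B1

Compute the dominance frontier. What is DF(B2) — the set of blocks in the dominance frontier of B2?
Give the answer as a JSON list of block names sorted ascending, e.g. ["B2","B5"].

idom tree: B1←B0 B2←B1 B3←B1 B4←B3 B5←B1
Dom at joins:
  B1: preds {B0,B5}: {B0} ∩ {B0,B1,B5} = {B0}; idom=B0
  B3: preds {B1,B2}: {B0,B1} ∩ {B0,B1,B2} = {B0,B1}; idom=B1
  B5: preds {B2,B3}: {B0,B1,B2} ∩ {B0,B1,B3} = {B0,B1}; idom=B1

DF derivation:
  join B1 pred B0: · stop@B0
  join B1 pred B5: B5→B1 stop@B0
  join B3 pred B1: · stop@B1
  join B3 pred B2: B2 stop@B1
  join B5 pred B2: B2 stop@B1
  join B5 pred B3: B3 stop@B1
  DF(B0)=∅
  DF(B1)={B1}
  DF(B2)={B3,B5}
  DF(B3)={B5}
  DF(B4)=∅
  DF(B5)={B1}

DF(B2) = ["B3", "B5"]

Answer: ["B3", "B5"]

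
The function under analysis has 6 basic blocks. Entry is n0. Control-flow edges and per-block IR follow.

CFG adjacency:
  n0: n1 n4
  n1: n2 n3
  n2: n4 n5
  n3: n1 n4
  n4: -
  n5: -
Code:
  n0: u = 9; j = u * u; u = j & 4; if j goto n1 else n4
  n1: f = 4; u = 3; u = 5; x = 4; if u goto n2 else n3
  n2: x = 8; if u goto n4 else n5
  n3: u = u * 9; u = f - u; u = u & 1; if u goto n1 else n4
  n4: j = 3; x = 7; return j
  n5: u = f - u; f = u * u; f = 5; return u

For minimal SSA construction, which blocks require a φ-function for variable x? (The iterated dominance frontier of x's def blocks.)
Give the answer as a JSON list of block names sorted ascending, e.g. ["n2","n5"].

idom tree: n1←n0 n2←n1 n3←n1 n4←n0 n5←n2
Dom at joins:
  n1: preds {n0,n3}: {n0} ∩ {n0,n1,n3} = {n0}; idom=n0
  n4: preds {n0,n2,n3}: {n0} ∩ {n0,n1,n2} ∩ {n0,n1,n3} = {n0}; idom=n0

DF derivation:
  join n1 pred n0: · stop@n0
  join n1 pred n3: n3→n1 stop@n0
  join n4 pred n0: · stop@n0
  join n4 pred n2: n2→n1 stop@n0
  join n4 pred n3: n3→n1 stop@n0
  DF(n0)=∅
  DF(n1)={n1,n4}
  DF(n2)={n4}
  DF(n3)={n1,n4}
  DF(n4)=∅
  DF(n5)=∅

φ for x: defs {n1,n2,n4}
  DF⁺ = {n1,n4}

Answer: ["n1", "n4"]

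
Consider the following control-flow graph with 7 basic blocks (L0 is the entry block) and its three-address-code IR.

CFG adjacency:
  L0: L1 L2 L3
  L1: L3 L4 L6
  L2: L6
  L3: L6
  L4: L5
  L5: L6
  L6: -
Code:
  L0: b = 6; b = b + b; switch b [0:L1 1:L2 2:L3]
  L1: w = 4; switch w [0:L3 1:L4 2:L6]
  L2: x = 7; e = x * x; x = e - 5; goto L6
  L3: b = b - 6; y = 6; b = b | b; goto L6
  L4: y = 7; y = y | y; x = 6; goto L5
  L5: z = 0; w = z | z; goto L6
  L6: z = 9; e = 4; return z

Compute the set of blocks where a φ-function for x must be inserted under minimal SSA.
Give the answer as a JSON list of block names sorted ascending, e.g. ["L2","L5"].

Answer: ["L6"]

Working:
idom tree: L1←L0 L2←L0 L3←L0 L4←L1 L5←L4 L6←L0
Dom at joins:
  L3: preds {L0,L1}: {L0} ∩ {L0,L1} = {L0}; idom=L0
  L6: preds {L1,L2,L3,L5}: {L0,L1} ∩ {L0,L2} ∩ {L0,L3} ∩ {L0,L1,L4,L5} = {L0}; idom=L0

Frontier:
  L3←L0: walk · to L0
  L3←L1: walk L1 to L0
  L6←L1: walk L1 to L0
  L6←L2: walk L2 to L0
  L6←L3: walk L3 to L0
  L6←L5: walk L5→L4→L1 to L0
  L0 → ∅
  L1 → {L3,L6}
  L2 → {L6}
  L3 → {L6}
  L4 → {L6}
  L5 → {L6}
  L6 → ∅

φ for x: defs {L2,L4}
  DF⁺ = {L6}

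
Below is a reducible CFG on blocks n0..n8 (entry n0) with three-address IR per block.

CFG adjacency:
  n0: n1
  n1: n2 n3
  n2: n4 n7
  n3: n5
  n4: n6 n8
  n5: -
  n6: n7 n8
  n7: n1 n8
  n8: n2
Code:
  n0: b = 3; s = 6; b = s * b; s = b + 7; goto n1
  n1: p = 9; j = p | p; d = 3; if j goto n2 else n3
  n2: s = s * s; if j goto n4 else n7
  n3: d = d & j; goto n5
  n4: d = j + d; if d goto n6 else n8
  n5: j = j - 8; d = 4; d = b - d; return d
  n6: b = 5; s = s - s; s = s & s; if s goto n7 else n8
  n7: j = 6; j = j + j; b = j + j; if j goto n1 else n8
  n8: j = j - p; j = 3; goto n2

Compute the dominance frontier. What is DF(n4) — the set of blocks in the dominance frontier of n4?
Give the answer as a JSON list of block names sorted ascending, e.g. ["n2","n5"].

Answer: ["n7", "n8"]

Analysis:
idom tree: n1←n0 n2←n1 n3←n1 n4←n2 n5←n3 n6←n4 n7←n2 n8←n2
Join-block Dom:
  n1: preds {n0,n7}: {n0} ∩ {n0,n1,n2,n7} = {n0}; idom=n0
  n2: preds {n1,n8}: {n0,n1} ∩ {n0,n1,n2,n8} = {n0,n1}; idom=n1
  n7: preds {n2,n6}: {n0,n1,n2} ∩ {n0,n1,n2,n4,n6} = {n0,n1,n2}; idom=n2
  n8: preds {n4,n6,n7}: {n0,n1,n2,n4} ∩ {n0,n1,n2,n4,n6} ∩ {n0,n1,n2,n7} = {n0,n1,n2}; idom=n2

DF derivation:
  join n1 pred n0: · stop@n0
  join n1 pred n7: n7→n2→n1 stop@n0
  join n2 pred n1: · stop@n1
  join n2 pred n8: n8→n2 stop@n1
  join n7 pred n2: · stop@n2
  join n7 pred n6: n6→n4 stop@n2
  join n8 pred n4: n4 stop@n2
  join n8 pred n6: n6→n4 stop@n2
  join n8 pred n7: n7 stop@n2
  n0 → ∅
  n1 → {n1}
  n2 → {n1,n2}
  n3 → ∅
  n4 → {n7,n8}
  n5 → ∅
  n6 → {n7,n8}
  n7 → {n1,n8}
  n8 → {n2}

DF(n4) = ["n7", "n8"]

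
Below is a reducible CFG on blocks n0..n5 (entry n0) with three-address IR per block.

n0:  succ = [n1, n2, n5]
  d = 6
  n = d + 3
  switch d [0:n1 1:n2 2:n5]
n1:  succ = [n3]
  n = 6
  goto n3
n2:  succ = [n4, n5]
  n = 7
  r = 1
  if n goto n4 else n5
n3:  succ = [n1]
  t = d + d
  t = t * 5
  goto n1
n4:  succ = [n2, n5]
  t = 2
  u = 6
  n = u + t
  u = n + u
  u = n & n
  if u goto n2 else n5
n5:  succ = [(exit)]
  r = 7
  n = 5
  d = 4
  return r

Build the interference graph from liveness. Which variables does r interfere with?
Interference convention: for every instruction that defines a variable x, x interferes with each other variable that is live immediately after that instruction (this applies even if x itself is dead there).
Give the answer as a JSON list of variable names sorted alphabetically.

Answer: ["d", "n"]

Working:
def/use:
  n0: def={d,n} ue=∅
  n1: def={n} ue=∅
  n2: def={n,r} ue=∅
  n3: def={t} ue={d}
  n4: def={n,t,u} ue=∅
  n5: def={d,n,r} ue=∅

Liveness:
  n0: in=∅ out={d}
  n1: in={d} out={d}
  n2: in=∅ out=∅
  n3: in={d} out={d}
  n4: in=∅ out=∅
  n5: in=∅ out=∅

Interfere edges:
  d↔{n,r,t}
  n↔{d,r,u}
  r↔{d,n}
  t↔{d,u}
  u↔{n,t}

N(r) = ["d", "n"]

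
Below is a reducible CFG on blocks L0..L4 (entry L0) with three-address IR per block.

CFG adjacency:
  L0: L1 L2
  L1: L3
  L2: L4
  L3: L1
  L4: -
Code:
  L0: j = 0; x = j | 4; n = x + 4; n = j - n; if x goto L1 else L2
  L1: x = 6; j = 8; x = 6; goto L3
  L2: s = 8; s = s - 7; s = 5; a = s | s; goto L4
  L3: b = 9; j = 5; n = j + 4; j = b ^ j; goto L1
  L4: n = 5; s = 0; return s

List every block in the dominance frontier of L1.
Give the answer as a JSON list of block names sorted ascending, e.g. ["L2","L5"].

idom tree: L1←L0 L2←L0 L3←L1 L4←L2
Dom∩ at merges:
  L1: preds {L0,L3}: {L0} ∩ {L0,L1,L3} = {L0}; idom=L0

Frontier:
  L1←L0: walk · to L0
  L1←L3: walk L3→L1 to L0
  L0 → ∅
  L1 → {L1}
  L2 → ∅
  L3 → {L1}
  L4 → ∅

DF(L1) = ["L1"]

Answer: ["L1"]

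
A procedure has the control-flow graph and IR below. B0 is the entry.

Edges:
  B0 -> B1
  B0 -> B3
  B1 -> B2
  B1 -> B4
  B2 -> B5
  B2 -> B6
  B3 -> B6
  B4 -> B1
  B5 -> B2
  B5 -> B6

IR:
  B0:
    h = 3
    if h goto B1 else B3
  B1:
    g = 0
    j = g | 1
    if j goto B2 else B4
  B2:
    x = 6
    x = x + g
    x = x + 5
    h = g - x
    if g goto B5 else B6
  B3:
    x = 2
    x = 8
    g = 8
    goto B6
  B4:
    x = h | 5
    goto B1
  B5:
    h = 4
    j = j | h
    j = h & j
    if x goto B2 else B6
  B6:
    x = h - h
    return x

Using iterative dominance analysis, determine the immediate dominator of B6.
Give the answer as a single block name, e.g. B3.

Answer: B0

Derivation:
idom tree: B1←B0 B2←B1 B3←B0 B4←B1 B5←B2 B6←B0
Dom∩ at merges:
  B1: preds {B0,B4}: {B0} ∩ {B0,B1,B4} = {B0}; idom=B0
  B2: preds {B1,B5}: {B0,B1} ∩ {B0,B1,B2,B5} = {B0,B1}; idom=B1
  B6: preds {B2,B3,B5}: {B0,B1,B2} ∩ {B0,B3} ∩ {B0,B1,B2,B5} = {B0}; idom=B0

idom(B6) = B0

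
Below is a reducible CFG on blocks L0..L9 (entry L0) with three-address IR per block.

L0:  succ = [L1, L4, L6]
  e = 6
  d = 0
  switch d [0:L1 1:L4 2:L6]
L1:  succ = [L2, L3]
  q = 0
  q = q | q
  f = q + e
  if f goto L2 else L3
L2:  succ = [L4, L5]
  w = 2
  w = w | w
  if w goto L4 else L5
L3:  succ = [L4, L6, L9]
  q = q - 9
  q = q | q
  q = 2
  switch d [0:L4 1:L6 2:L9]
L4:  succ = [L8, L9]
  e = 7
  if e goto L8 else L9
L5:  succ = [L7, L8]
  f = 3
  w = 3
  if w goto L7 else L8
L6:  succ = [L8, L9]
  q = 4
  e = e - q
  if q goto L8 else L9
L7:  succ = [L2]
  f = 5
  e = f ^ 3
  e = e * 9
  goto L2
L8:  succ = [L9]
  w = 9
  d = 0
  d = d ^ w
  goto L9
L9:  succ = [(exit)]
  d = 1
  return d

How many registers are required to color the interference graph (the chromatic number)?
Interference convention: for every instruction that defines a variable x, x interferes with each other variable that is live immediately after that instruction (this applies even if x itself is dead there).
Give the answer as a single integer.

Answer: 4

Working:
Block summaries:
  L0 def {d,e} use ∅
  L1 def {f,q} use {e}
  L2 def {w} use ∅
  L3 def {q} use {d,q}
  L4 def {e} use ∅
  L5 def {f,w} use ∅
  L6 def {e,q} use {e}
  L7 def {e,f} use ∅
  L8 def {d,w} use ∅
  L9 def {d} use ∅

Live sets:
  L0: in=∅ out={d,e}
  L1: in={d,e} out={d,e,q}
  L2: in=∅ out=∅
  L3: in={d,e,q} out={e}
  L4: in=∅ out=∅
  L5: in=∅ out=∅
  L6: in={e} out=∅
  L7: in=∅ out=∅
  L8: in=∅ out=∅
  L9: in=∅ out=∅

Interference:
  d: {e,f,q,w}
  e: {d,f,q}
  f: {d,e,q}
  q: {d,e,f}
  w: {d}

Registers:
  {d,e,f,q} pairwise interfere (4-clique) ⇒ χ ≥ 4
  assign d→r0 e→r1 f→r2 q→r3 w→r1 — no edge inside a register ⇒ χ ≤ 4
  χ = 4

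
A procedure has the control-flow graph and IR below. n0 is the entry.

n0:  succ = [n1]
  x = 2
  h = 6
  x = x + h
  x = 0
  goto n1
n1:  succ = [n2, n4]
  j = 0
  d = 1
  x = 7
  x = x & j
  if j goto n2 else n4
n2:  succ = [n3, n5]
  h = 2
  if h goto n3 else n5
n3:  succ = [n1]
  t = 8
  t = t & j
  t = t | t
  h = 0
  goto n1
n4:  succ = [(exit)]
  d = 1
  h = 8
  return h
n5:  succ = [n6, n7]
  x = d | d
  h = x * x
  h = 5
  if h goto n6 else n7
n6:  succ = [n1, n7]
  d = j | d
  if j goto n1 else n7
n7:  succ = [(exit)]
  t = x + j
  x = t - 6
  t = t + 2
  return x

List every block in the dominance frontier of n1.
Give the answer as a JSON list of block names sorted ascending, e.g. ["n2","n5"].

Answer: ["n1"]

Analysis:
idom tree: n1←n0 n2←n1 n3←n2 n4←n1 n5←n2 n6←n5 n7←n5
Join-block Dom:
  n1: preds {n0,n3,n6}: {n0} ∩ {n0,n1,n2,n3} ∩ {n0,n1,n2,n5,n6} = {n0}; idom=n0
  n7: preds {n5,n6}: {n0,n1,n2,n5} ∩ {n0,n1,n2,n5,n6} = {n0,n1,n2,n5}; idom=n5

DF derivation:
  n1←n0: walk · to n0
  n1←n3: walk n3→n2→n1 to n0
  n1←n6: walk n6→n5→n2→n1 to n0
  n7←n5: walk · to n5
  n7←n6: walk n6 to n5
  DF(n0)=∅
  DF(n1)={n1}
  DF(n2)={n1}
  DF(n3)={n1}
  DF(n4)=∅
  DF(n5)={n1}
  DF(n6)={n1,n7}
  DF(n7)=∅

DF(n1) = ["n1"]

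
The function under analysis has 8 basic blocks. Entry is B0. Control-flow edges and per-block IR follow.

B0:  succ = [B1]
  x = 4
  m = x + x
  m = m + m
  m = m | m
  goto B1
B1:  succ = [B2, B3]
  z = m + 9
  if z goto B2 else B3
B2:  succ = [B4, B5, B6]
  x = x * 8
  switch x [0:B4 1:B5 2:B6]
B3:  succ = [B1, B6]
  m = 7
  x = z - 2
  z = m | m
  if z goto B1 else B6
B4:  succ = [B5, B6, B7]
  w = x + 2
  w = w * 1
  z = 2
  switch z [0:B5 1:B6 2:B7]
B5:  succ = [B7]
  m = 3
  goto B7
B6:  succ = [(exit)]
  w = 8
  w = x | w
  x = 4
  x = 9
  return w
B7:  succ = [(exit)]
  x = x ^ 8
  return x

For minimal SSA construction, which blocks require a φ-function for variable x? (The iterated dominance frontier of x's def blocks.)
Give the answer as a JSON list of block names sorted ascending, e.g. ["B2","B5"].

Answer: ["B1", "B6"]

Working:
idom tree: B1←B0 B2←B1 B3←B1 B4←B2 B5←B2 B6←B1 B7←B2
Join-block Dom:
  B1: preds {B0,B3}: {B0} ∩ {B0,B1,B3} = {B0}; idom=B0
  B5: preds {B2,B4}: {B0,B1,B2} ∩ {B0,B1,B2,B4} = {B0,B1,B2}; idom=B2
  B6: preds {B2,B3,B4}: {B0,B1,B2} ∩ {B0,B1,B3} ∩ {B0,B1,B2,B4} = {B0,B1}; idom=B1
  B7: preds {B4,B5}: {B0,B1,B2,B4} ∩ {B0,B1,B2,B5} = {B0,B1,B2}; idom=B2

DF walk-up:
  join B1 pred B0: · stop@B0
  join B1 pred B3: B3→B1 stop@B0
  join B5 pred B2: · stop@B2
  join B5 pred B4: B4 stop@B2
  join B6 pred B2: B2 stop@B1
  join B6 pred B3: B3 stop@B1
  join B6 pred B4: B4→B2 stop@B1
  join B7 pred B4: B4 stop@B2
  join B7 pred B5: B5 stop@B2
  B0 → ∅
  B1 → {B1}
  B2 → {B6}
  B3 → {B1,B6}
  B4 → {B5,B6,B7}
  B5 → {B7}
  B6 → ∅
  B7 → ∅

φ for x: defs {B0,B2,B3,B6,B7}
  DF⁺ = {B1,B6}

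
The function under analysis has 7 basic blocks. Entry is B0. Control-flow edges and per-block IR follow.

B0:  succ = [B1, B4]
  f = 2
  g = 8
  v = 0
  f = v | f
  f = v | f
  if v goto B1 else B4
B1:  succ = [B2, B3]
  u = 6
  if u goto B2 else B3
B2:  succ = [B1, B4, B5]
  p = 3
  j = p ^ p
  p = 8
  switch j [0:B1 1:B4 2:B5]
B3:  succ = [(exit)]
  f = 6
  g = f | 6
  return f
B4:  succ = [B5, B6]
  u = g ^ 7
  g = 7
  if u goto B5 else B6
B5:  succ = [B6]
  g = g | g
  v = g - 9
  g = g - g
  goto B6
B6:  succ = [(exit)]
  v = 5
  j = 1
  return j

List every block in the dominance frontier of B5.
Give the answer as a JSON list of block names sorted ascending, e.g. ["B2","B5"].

idom tree: B1←B0 B2←B1 B3←B1 B4←B0 B5←B0 B6←B0
Dom at joins:
  B1: preds {B0,B2}: {B0} ∩ {B0,B1,B2} = {B0}; idom=B0
  B4: preds {B0,B2}: {B0} ∩ {B0,B1,B2} = {B0}; idom=B0
  B5: preds {B2,B4}: {B0,B1,B2} ∩ {B0,B4} = {B0}; idom=B0
  B6: preds {B4,B5}: {B0,B4} ∩ {B0,B5} = {B0}; idom=B0

Frontier:
  join B1 pred B0: · stop@B0
  join B1 pred B2: B2→B1 stop@B0
  join B4 pred B0: · stop@B0
  join B4 pred B2: B2→B1 stop@B0
  join B5 pred B2: B2→B1 stop@B0
  join B5 pred B4: B4 stop@B0
  join B6 pred B4: B4 stop@B0
  join B6 pred B5: B5 stop@B0
  B0: DF=∅
  B1: DF={B1,B4,B5}
  B2: DF={B1,B4,B5}
  B3: DF=∅
  B4: DF={B5,B6}
  B5: DF={B6}
  B6: DF=∅

DF(B5) = ["B6"]

Answer: ["B6"]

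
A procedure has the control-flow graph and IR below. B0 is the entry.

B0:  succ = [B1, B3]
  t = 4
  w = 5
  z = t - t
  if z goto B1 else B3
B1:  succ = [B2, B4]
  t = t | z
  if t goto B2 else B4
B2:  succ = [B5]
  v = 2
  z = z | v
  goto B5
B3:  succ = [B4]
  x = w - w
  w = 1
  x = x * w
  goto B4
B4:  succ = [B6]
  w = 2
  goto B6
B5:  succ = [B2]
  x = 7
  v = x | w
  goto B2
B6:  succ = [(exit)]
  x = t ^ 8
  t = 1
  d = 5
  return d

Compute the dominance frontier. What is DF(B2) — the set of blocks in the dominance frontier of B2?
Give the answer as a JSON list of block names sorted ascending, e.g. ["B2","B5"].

Answer: ["B2"]

Analysis:
idom tree: B1←B0 B2←B1 B3←B0 B4←B0 B5←B2 B6←B4
Dom∩ at merges:
  B2: preds {B1,B5}: {B0,B1} ∩ {B0,B1,B2,B5} = {B0,B1}; idom=B1
  B4: preds {B1,B3}: {B0,B1} ∩ {B0,B3} = {B0}; idom=B0

DF derivation:
  B2←B1: walk · to B1
  B2←B5: walk B5→B2 to B1
  B4←B1: walk B1 to B0
  B4←B3: walk B3 to B0
  B0 → ∅
  B1 → {B4}
  B2 → {B2}
  B3 → {B4}
  B4 → ∅
  B5 → {B2}
  B6 → ∅

DF(B2) = ["B2"]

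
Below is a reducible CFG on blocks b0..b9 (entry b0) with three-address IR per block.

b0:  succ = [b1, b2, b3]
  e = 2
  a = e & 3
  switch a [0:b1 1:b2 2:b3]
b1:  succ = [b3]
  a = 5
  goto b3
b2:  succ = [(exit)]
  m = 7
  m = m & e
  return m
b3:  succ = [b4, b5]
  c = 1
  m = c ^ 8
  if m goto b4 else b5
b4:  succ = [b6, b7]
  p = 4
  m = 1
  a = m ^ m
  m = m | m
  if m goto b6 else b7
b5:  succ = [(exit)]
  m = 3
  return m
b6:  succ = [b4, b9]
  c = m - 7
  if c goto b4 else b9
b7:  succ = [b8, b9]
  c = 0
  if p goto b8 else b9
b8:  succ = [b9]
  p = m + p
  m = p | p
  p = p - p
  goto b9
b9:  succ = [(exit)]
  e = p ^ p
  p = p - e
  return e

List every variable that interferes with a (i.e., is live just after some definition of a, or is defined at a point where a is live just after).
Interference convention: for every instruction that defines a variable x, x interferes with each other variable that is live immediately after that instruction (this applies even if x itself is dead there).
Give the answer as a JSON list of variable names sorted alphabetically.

Answer: ["e", "m", "p"]

Analysis:
Block summaries:
  b0 def {a,e} use ∅
  b1 def {a} use ∅
  b2 def {m} use {e}
  b3 def {c,m} use ∅
  b4 def {a,m,p} use ∅
  b5 def {m} use ∅
  b6 def {c} use {m}
  b7 def {c} use {p}
  b8 def {m,p} use {m,p}
  b9 def {e,p} use {p}

Backward fixpoint:
  live b0: ∅→{e}
  live b1: ∅→∅
  live b2: {e}→∅
  live b3: ∅→∅
  live b4: ∅→{m,p}
  live b5: ∅→∅
  live b6: {m,p}→{p}
  live b7: {m,p}→{m,p}
  live b8: {m,p}→{p}
  live b9: {p}→∅

Interfere edges:
  a — {e,m,p}
  c — {m,p}
  e — {a,m,p}
  m — {a,c,e,p}
  p — {a,c,e,m}

N(a) = ["e", "m", "p"]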